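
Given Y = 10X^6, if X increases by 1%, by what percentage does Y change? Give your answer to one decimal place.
6.2%

For Y = 10X^6:
If X → X(1 + 0.01)
Then Y → Y · (1 + 0.01)^6
     ≈ Y · 1.0615

Percentage change = ((1 + 0.01)^6 − 1) × 100% ≈ 6.2%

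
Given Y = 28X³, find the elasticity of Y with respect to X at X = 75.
Elasticity = 3

Elasticity = (dY/dX) · (X/Y)

dY/dX = 84·X²
At X = 75: dY/dX = 472500, Y = 11812500

Elasticity = 472500 · (75 / 11812500) = 3

Interpretation: for a small percentage change in X, the percentage change in Y is approximately 3.00 times as large.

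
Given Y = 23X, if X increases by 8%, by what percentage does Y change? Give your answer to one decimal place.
8.0%

For Y = 23X:
If X → X(1 + 0.08)
Then Y → Y · (1 + 0.08)^1
     = Y · 1.0800

Percentage change = ((1 + 0.08)^1 − 1) × 100% = 8.0%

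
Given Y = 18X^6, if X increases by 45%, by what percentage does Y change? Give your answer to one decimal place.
829.4%

For Y = 18X^6:
If X → X(1 + 0.45)
Then Y → Y · (1 + 0.45)^6
     ≈ Y · 9.2941

Percentage change = ((1 + 0.45)^6 − 1) × 100% ≈ 829.4%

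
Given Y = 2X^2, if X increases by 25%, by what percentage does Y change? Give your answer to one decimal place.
56.3%

For Y = 2X^2:
If X → X(1 + 0.25)
Then Y → Y · (1 + 0.25)^2
     = Y · 1.5625

Percentage change = ((1 + 0.25)^2 − 1) × 100% ≈ 56.3%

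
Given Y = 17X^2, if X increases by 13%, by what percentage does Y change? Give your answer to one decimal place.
27.7%

For Y = 17X^2:
If X → X(1 + 0.13)
Then Y → Y · (1 + 0.13)^2
     = Y · 1.2769

Percentage change = ((1 + 0.13)^2 − 1) × 100% ≈ 27.7%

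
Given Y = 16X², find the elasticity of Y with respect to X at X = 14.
Elasticity = 2

Elasticity = (dY/dX) · (X/Y)

dY/dX = 32·X
At X = 14: dY/dX = 448, Y = 3136

Elasticity = 448 · (14 / 3136) = 2

Interpretation: for a small percentage change in X, the percentage change in Y is approximately 2.00 times as large.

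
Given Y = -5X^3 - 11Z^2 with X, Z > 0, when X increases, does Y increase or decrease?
Y decreases

Taking the partial derivative:
∂Y/∂X = -15X^2

∂Y/∂X = -15X^2 < 0 (assuming positive values)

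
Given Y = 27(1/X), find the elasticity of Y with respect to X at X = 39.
Elasticity = -1

Elasticity = (dY/dX) · (X/Y)

dY/dX = -27/X²
At X = 39: dY/dX = -3/169, Y = 9/13

Elasticity = (-3/169) · (39 / (9/13)) = -1

Interpretation: for a small percentage change in X, the percentage change in Y is approximately -1.00 times as large.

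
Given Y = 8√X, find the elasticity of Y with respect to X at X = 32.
Elasticity = 1/2

Elasticity = (dY/dX) · (X/Y)

dY/dX = 4/√X
At X = 32: dY/dX = √2/2, Y = 32·√2

Elasticity = (√2/2) · (32 / (32·√2)) = 1/2

Interpretation: for a small percentage change in X, the percentage change in Y is approximately 0.50 times as large.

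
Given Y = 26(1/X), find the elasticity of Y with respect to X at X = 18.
Elasticity = -1

Elasticity = (dY/dX) · (X/Y)

dY/dX = -26/X²
At X = 18: dY/dX = -13/162, Y = 13/9

Elasticity = (-13/162) · (18 / (13/9)) = -1

Interpretation: for a small percentage change in X, the percentage change in Y is approximately -1.00 times as large.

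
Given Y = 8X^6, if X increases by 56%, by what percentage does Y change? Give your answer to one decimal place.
1341.3%

For Y = 8X^6:
If X → X(1 + 0.56)
Then Y → Y · (1 + 0.56)^6
     ≈ Y · 14.4128

Percentage change = ((1 + 0.56)^6 − 1) × 100% ≈ 1341.3%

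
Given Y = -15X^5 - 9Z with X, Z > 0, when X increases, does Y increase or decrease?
Y decreases

Taking the partial derivative:
∂Y/∂X = -75X^4

∂Y/∂X = -75X^4 < 0 (assuming positive values)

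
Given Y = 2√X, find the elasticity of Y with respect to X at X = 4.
Elasticity = 1/2

Elasticity = (dY/dX) · (X/Y)

dY/dX = 1/√X
At X = 4: dY/dX = 1/2, Y = 4

Elasticity = (1/2) · (4 / 4) = 1/2

Interpretation: for a small percentage change in X, the percentage change in Y is approximately 0.50 times as large.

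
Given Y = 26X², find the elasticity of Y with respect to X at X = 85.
Elasticity = 2

Elasticity = (dY/dX) · (X/Y)

dY/dX = 52·X
At X = 85: dY/dX = 4420, Y = 187850

Elasticity = 4420 · (85 / 187850) = 2

Interpretation: for a small percentage change in X, the percentage change in Y is approximately 2.00 times as large.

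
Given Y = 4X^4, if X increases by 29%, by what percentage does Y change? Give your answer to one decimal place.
176.9%

For Y = 4X^4:
If X → X(1 + 0.29)
Then Y → Y · (1 + 0.29)^4
     ≈ Y · 2.7692

Percentage change = ((1 + 0.29)^4 − 1) × 100% ≈ 176.9%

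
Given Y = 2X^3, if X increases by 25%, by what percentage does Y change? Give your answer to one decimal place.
95.3%

For Y = 2X^3:
If X → X(1 + 0.25)
Then Y → Y · (1 + 0.25)^3
     ≈ Y · 1.9531

Percentage change = ((1 + 0.25)^3 − 1) × 100% ≈ 95.3%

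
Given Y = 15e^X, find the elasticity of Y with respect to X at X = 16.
Elasticity = 16

Elasticity = (dY/dX) · (X/Y)

dY/dX = 15·e^X
At X = 16: dY/dX = 15·e^16, Y = 15·e^16

Elasticity = (15·e^16) · (16 / (15·e^16)) = 16

Interpretation: for a small percentage change in X, the percentage change in Y is approximately 16.00 times as large.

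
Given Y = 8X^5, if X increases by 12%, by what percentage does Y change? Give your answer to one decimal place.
76.2%

For Y = 8X^5:
If X → X(1 + 0.12)
Then Y → Y · (1 + 0.12)^5
     ≈ Y · 1.7623

Percentage change = ((1 + 0.12)^5 − 1) × 100% ≈ 76.2%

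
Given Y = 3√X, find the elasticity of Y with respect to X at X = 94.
Elasticity = 1/2

Elasticity = (dY/dX) · (X/Y)

dY/dX = 3/(2·√X)
At X = 94: dY/dX = 3·√94/188, Y = 3·√94

Elasticity = (3·√94/188) · (94 / (3·√94)) = 1/2

Interpretation: for a small percentage change in X, the percentage change in Y is approximately 0.50 times as large.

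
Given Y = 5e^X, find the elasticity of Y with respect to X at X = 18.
Elasticity = 18

Elasticity = (dY/dX) · (X/Y)

dY/dX = 5·e^X
At X = 18: dY/dX = 5·e^18, Y = 5·e^18

Elasticity = (5·e^18) · (18 / (5·e^18)) = 18

Interpretation: for a small percentage change in X, the percentage change in Y is approximately 18.00 times as large.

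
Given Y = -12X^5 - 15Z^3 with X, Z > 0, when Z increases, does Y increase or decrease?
Y decreases

Taking the partial derivative:
∂Y/∂Z = -45Z^2

∂Y/∂Z = -45Z^2 < 0 (assuming positive values)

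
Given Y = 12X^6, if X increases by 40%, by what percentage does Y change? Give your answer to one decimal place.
653.0%

For Y = 12X^6:
If X → X(1 + 0.4)
Then Y → Y · (1 + 0.4)^6
     ≈ Y · 7.5295

Percentage change = ((1 + 0.4)^6 − 1) × 100% ≈ 653.0%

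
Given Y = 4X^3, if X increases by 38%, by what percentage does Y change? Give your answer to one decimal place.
162.8%

For Y = 4X^3:
If X → X(1 + 0.38)
Then Y → Y · (1 + 0.38)^3
     ≈ Y · 2.6281

Percentage change = ((1 + 0.38)^3 − 1) × 100% ≈ 162.8%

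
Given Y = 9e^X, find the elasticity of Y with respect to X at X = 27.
Elasticity = 27

Elasticity = (dY/dX) · (X/Y)

dY/dX = 9·e^X
At X = 27: dY/dX = 9·e^27, Y = 9·e^27

Elasticity = (9·e^27) · (27 / (9·e^27)) = 27

Interpretation: for a small percentage change in X, the percentage change in Y is approximately 27.00 times as large.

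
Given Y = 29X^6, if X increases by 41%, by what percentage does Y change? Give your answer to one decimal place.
685.8%

For Y = 29X^6:
If X → X(1 + 0.41)
Then Y → Y · (1 + 0.41)^6
     ≈ Y · 7.8580

Percentage change = ((1 + 0.41)^6 − 1) × 100% ≈ 685.8%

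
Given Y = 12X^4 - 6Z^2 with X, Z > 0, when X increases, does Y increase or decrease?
Y increases

Taking the partial derivative:
∂Y/∂X = 48X^3

∂Y/∂X = 48X^3 > 0 (assuming positive values)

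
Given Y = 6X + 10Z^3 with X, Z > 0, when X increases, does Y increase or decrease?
Y increases

Taking the partial derivative:
∂Y/∂X = 6

∂Y/∂X = 6 > 0 (assuming positive values)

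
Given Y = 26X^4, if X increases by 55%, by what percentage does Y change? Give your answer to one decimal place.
477.2%

For Y = 26X^4:
If X → X(1 + 0.55)
Then Y → Y · (1 + 0.55)^4
     ≈ Y · 5.7720

Percentage change = ((1 + 0.55)^4 − 1) × 100% ≈ 477.2%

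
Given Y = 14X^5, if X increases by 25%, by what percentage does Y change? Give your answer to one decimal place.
205.2%

For Y = 14X^5:
If X → X(1 + 0.25)
Then Y → Y · (1 + 0.25)^5
     ≈ Y · 3.0518

Percentage change = ((1 + 0.25)^5 − 1) × 100% ≈ 205.2%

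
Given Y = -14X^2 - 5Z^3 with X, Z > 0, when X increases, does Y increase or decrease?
Y decreases

Taking the partial derivative:
∂Y/∂X = -28X

∂Y/∂X = -28X < 0 (assuming positive values)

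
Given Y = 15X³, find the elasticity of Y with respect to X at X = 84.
Elasticity = 3

Elasticity = (dY/dX) · (X/Y)

dY/dX = 45·X²
At X = 84: dY/dX = 317520, Y = 8890560

Elasticity = 317520 · (84 / 8890560) = 3

Interpretation: for a small percentage change in X, the percentage change in Y is approximately 3.00 times as large.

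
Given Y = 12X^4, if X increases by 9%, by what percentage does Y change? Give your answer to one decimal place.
41.2%

For Y = 12X^4:
If X → X(1 + 0.09)
Then Y → Y · (1 + 0.09)^4
     ≈ Y · 1.4116

Percentage change = ((1 + 0.09)^4 − 1) × 100% ≈ 41.2%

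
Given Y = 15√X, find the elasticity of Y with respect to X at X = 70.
Elasticity = 1/2

Elasticity = (dY/dX) · (X/Y)

dY/dX = 15/(2·√X)
At X = 70: dY/dX = 3·√70/28, Y = 15·√70

Elasticity = (3·√70/28) · (70 / (15·√70)) = 1/2

Interpretation: for a small percentage change in X, the percentage change in Y is approximately 0.50 times as large.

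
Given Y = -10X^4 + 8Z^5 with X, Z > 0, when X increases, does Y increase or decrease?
Y decreases

Taking the partial derivative:
∂Y/∂X = -40X^3

∂Y/∂X = -40X^3 < 0 (assuming positive values)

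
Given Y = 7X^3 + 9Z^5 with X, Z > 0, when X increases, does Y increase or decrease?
Y increases

Taking the partial derivative:
∂Y/∂X = 21X^2

∂Y/∂X = 21X^2 > 0 (assuming positive values)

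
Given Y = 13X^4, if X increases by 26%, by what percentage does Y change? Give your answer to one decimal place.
152.0%

For Y = 13X^4:
If X → X(1 + 0.26)
Then Y → Y · (1 + 0.26)^4
     ≈ Y · 2.5205

Percentage change = ((1 + 0.26)^4 − 1) × 100% ≈ 152.0%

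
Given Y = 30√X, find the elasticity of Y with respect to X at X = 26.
Elasticity = 1/2

Elasticity = (dY/dX) · (X/Y)

dY/dX = 15/√X
At X = 26: dY/dX = 15·√26/26, Y = 30·√26

Elasticity = (15·√26/26) · (26 / (30·√26)) = 1/2

Interpretation: for a small percentage change in X, the percentage change in Y is approximately 0.50 times as large.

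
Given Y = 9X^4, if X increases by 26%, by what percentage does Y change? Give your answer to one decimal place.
152.0%

For Y = 9X^4:
If X → X(1 + 0.26)
Then Y → Y · (1 + 0.26)^4
     ≈ Y · 2.5205

Percentage change = ((1 + 0.26)^4 − 1) × 100% ≈ 152.0%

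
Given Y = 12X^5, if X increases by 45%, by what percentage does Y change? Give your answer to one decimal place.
541.0%

For Y = 12X^5:
If X → X(1 + 0.45)
Then Y → Y · (1 + 0.45)^5
     ≈ Y · 6.4097

Percentage change = ((1 + 0.45)^5 − 1) × 100% ≈ 541.0%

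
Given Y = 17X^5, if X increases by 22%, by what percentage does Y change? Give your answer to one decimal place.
170.3%

For Y = 17X^5:
If X → X(1 + 0.22)
Then Y → Y · (1 + 0.22)^5
     ≈ Y · 2.7027

Percentage change = ((1 + 0.22)^5 − 1) × 100% ≈ 170.3%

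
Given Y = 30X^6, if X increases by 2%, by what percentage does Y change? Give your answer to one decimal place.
12.6%

For Y = 30X^6:
If X → X(1 + 0.02)
Then Y → Y · (1 + 0.02)^6
     ≈ Y · 1.1262

Percentage change = ((1 + 0.02)^6 − 1) × 100% ≈ 12.6%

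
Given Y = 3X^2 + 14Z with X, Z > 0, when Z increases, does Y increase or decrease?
Y increases

Taking the partial derivative:
∂Y/∂Z = 14

∂Y/∂Z = 14 > 0 (assuming positive values)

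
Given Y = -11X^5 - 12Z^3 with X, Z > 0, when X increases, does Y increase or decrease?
Y decreases

Taking the partial derivative:
∂Y/∂X = -55X^4

∂Y/∂X = -55X^4 < 0 (assuming positive values)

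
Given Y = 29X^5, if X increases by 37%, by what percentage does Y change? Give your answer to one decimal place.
382.6%

For Y = 29X^5:
If X → X(1 + 0.37)
Then Y → Y · (1 + 0.37)^5
     ≈ Y · 4.8262

Percentage change = ((1 + 0.37)^5 − 1) × 100% ≈ 382.6%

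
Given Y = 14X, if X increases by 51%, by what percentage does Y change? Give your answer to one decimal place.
51.0%

For Y = 14X:
If X → X(1 + 0.51)
Then Y → Y · (1 + 0.51)^1
     = Y · 1.5100

Percentage change = ((1 + 0.51)^1 − 1) × 100% = 51.0%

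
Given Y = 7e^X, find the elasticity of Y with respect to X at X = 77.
Elasticity = 77

Elasticity = (dY/dX) · (X/Y)

dY/dX = 7·e^X
At X = 77: dY/dX = 7·e^77, Y = 7·e^77

Elasticity = (7·e^77) · (77 / (7·e^77)) = 77

Interpretation: for a small percentage change in X, the percentage change in Y is approximately 77.00 times as large.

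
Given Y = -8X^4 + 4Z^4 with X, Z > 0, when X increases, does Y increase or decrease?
Y decreases

Taking the partial derivative:
∂Y/∂X = -32X^3

∂Y/∂X = -32X^3 < 0 (assuming positive values)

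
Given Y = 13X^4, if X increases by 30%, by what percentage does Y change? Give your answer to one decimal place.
185.6%

For Y = 13X^4:
If X → X(1 + 0.3)
Then Y → Y · (1 + 0.3)^4
     = Y · 2.8561

Percentage change = ((1 + 0.3)^4 − 1) × 100% ≈ 185.6%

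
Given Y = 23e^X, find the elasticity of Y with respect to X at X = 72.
Elasticity = 72

Elasticity = (dY/dX) · (X/Y)

dY/dX = 23·e^X
At X = 72: dY/dX = 23·e^72, Y = 23·e^72

Elasticity = (23·e^72) · (72 / (23·e^72)) = 72

Interpretation: for a small percentage change in X, the percentage change in Y is approximately 72.00 times as large.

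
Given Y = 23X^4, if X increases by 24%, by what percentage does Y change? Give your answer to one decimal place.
136.4%

For Y = 23X^4:
If X → X(1 + 0.24)
Then Y → Y · (1 + 0.24)^4
     ≈ Y · 2.3642

Percentage change = ((1 + 0.24)^4 − 1) × 100% ≈ 136.4%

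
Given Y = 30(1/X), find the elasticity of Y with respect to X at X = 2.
Elasticity = -1

Elasticity = (dY/dX) · (X/Y)

dY/dX = -30/X²
At X = 2: dY/dX = -15/2, Y = 15

Elasticity = (-15/2) · (2 / 15) = -1

Interpretation: for a small percentage change in X, the percentage change in Y is approximately -1.00 times as large.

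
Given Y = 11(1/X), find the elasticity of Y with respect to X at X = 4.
Elasticity = -1

Elasticity = (dY/dX) · (X/Y)

dY/dX = -11/X²
At X = 4: dY/dX = -11/16, Y = 11/4

Elasticity = (-11/16) · (4 / (11/4)) = -1

Interpretation: for a small percentage change in X, the percentage change in Y is approximately -1.00 times as large.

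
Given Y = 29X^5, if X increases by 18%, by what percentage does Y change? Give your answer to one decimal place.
128.8%

For Y = 29X^5:
If X → X(1 + 0.18)
Then Y → Y · (1 + 0.18)^5
     ≈ Y · 2.2878

Percentage change = ((1 + 0.18)^5 − 1) × 100% ≈ 128.8%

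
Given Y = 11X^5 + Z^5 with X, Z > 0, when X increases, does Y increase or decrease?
Y increases

Taking the partial derivative:
∂Y/∂X = 55X^4

∂Y/∂X = 55X^4 > 0 (assuming positive values)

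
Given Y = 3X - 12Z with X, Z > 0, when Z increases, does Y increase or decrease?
Y decreases

Taking the partial derivative:
∂Y/∂Z = -12

∂Y/∂Z = -12 < 0 (assuming positive values)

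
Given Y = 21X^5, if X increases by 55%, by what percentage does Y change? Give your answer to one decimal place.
794.7%

For Y = 21X^5:
If X → X(1 + 0.55)
Then Y → Y · (1 + 0.55)^5
     ≈ Y · 8.9466

Percentage change = ((1 + 0.55)^5 − 1) × 100% ≈ 794.7%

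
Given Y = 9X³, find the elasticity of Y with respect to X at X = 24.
Elasticity = 3

Elasticity = (dY/dX) · (X/Y)

dY/dX = 27·X²
At X = 24: dY/dX = 15552, Y = 124416

Elasticity = 15552 · (24 / 124416) = 3

Interpretation: for a small percentage change in X, the percentage change in Y is approximately 3.00 times as large.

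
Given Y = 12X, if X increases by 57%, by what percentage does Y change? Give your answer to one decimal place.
57.0%

For Y = 12X:
If X → X(1 + 0.57)
Then Y → Y · (1 + 0.57)^1
     = Y · 1.5700

Percentage change = ((1 + 0.57)^1 − 1) × 100% = 57.0%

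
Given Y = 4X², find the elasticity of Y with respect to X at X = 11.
Elasticity = 2

Elasticity = (dY/dX) · (X/Y)

dY/dX = 8·X
At X = 11: dY/dX = 88, Y = 484

Elasticity = 88 · (11 / 484) = 2

Interpretation: for a small percentage change in X, the percentage change in Y is approximately 2.00 times as large.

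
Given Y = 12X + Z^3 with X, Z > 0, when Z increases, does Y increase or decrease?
Y increases

Taking the partial derivative:
∂Y/∂Z = 3Z^2

∂Y/∂Z = 3Z^2 > 0 (assuming positive values)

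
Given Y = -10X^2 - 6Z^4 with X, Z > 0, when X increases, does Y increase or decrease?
Y decreases

Taking the partial derivative:
∂Y/∂X = -20X

∂Y/∂X = -20X < 0 (assuming positive values)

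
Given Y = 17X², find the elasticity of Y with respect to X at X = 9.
Elasticity = 2

Elasticity = (dY/dX) · (X/Y)

dY/dX = 34·X
At X = 9: dY/dX = 306, Y = 1377

Elasticity = 306 · (9 / 1377) = 2

Interpretation: for a small percentage change in X, the percentage change in Y is approximately 2.00 times as large.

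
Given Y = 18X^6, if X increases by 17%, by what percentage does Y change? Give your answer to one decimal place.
156.5%

For Y = 18X^6:
If X → X(1 + 0.17)
Then Y → Y · (1 + 0.17)^6
     ≈ Y · 2.5652

Percentage change = ((1 + 0.17)^6 − 1) × 100% ≈ 156.5%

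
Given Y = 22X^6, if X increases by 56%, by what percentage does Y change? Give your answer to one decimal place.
1341.3%

For Y = 22X^6:
If X → X(1 + 0.56)
Then Y → Y · (1 + 0.56)^6
     ≈ Y · 14.4128

Percentage change = ((1 + 0.56)^6 − 1) × 100% ≈ 1341.3%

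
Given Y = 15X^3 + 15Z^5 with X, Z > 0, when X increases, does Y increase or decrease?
Y increases

Taking the partial derivative:
∂Y/∂X = 45X^2

∂Y/∂X = 45X^2 > 0 (assuming positive values)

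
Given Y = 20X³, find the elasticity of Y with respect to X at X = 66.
Elasticity = 3

Elasticity = (dY/dX) · (X/Y)

dY/dX = 60·X²
At X = 66: dY/dX = 261360, Y = 5749920

Elasticity = 261360 · (66 / 5749920) = 3

Interpretation: for a small percentage change in X, the percentage change in Y is approximately 3.00 times as large.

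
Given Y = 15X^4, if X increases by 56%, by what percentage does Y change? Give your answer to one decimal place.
492.2%

For Y = 15X^4:
If X → X(1 + 0.56)
Then Y → Y · (1 + 0.56)^4
     ≈ Y · 5.9224

Percentage change = ((1 + 0.56)^4 − 1) × 100% ≈ 492.2%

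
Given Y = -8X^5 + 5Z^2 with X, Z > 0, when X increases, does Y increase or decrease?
Y decreases

Taking the partial derivative:
∂Y/∂X = -40X^4

∂Y/∂X = -40X^4 < 0 (assuming positive values)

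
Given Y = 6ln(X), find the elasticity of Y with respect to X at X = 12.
Elasticity = 1/ln(12) ≈ 0.4024

Elasticity = (dY/dX) · (X/Y)

dY/dX = 6/X
At X = 12: dY/dX = 1/2, Y = 6·ln(12)

Elasticity = (1/2) · (12 / (6·ln(12))) = 1/ln(12) ≈ 0.4024

Interpretation: for a small percentage change in X, the percentage change in Y is approximately 0.40 times as large.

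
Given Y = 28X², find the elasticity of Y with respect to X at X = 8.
Elasticity = 2

Elasticity = (dY/dX) · (X/Y)

dY/dX = 56·X
At X = 8: dY/dX = 448, Y = 1792

Elasticity = 448 · (8 / 1792) = 2

Interpretation: for a small percentage change in X, the percentage change in Y is approximately 2.00 times as large.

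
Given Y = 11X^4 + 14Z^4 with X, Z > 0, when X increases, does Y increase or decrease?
Y increases

Taking the partial derivative:
∂Y/∂X = 44X^3

∂Y/∂X = 44X^3 > 0 (assuming positive values)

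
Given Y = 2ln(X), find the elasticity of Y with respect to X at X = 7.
Elasticity = 1/ln(7) ≈ 0.5139

Elasticity = (dY/dX) · (X/Y)

dY/dX = 2/X
At X = 7: dY/dX = 2/7, Y = 2·ln(7)

Elasticity = (2/7) · (7 / (2·ln(7))) = 1/ln(7) ≈ 0.5139

Interpretation: for a small percentage change in X, the percentage change in Y is approximately 0.51 times as large.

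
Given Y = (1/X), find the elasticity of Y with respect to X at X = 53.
Elasticity = -1

Elasticity = (dY/dX) · (X/Y)

dY/dX = -1/X²
At X = 53: dY/dX = -1/2809, Y = 1/53

Elasticity = (-1/2809) · (53 / (1/53)) = -1

Interpretation: for a small percentage change in X, the percentage change in Y is approximately -1.00 times as large.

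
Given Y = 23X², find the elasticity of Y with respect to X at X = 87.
Elasticity = 2

Elasticity = (dY/dX) · (X/Y)

dY/dX = 46·X
At X = 87: dY/dX = 4002, Y = 174087

Elasticity = 4002 · (87 / 174087) = 2

Interpretation: for a small percentage change in X, the percentage change in Y is approximately 2.00 times as large.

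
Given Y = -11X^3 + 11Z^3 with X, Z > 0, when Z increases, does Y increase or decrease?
Y increases

Taking the partial derivative:
∂Y/∂Z = 33Z^2

∂Y/∂Z = 33Z^2 > 0 (assuming positive values)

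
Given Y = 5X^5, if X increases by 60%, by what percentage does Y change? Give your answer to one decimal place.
948.6%

For Y = 5X^5:
If X → X(1 + 0.6)
Then Y → Y · (1 + 0.6)^5
     ≈ Y · 10.4858

Percentage change = ((1 + 0.6)^5 − 1) × 100% ≈ 948.6%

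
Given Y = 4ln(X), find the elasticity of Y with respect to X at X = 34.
Elasticity = 1/ln(34) ≈ 0.2836

Elasticity = (dY/dX) · (X/Y)

dY/dX = 4/X
At X = 34: dY/dX = 2/17, Y = 4·ln(34)

Elasticity = (2/17) · (34 / (4·ln(34))) = 1/ln(34) ≈ 0.2836

Interpretation: for a small percentage change in X, the percentage change in Y is approximately 0.28 times as large.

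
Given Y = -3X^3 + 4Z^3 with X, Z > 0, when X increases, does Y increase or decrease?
Y decreases

Taking the partial derivative:
∂Y/∂X = -9X^2

∂Y/∂X = -9X^2 < 0 (assuming positive values)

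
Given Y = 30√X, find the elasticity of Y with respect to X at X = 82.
Elasticity = 1/2

Elasticity = (dY/dX) · (X/Y)

dY/dX = 15/√X
At X = 82: dY/dX = 15·√82/82, Y = 30·√82

Elasticity = (15·√82/82) · (82 / (30·√82)) = 1/2

Interpretation: for a small percentage change in X, the percentage change in Y is approximately 0.50 times as large.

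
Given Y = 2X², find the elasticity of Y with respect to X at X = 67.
Elasticity = 2

Elasticity = (dY/dX) · (X/Y)

dY/dX = 4·X
At X = 67: dY/dX = 268, Y = 8978

Elasticity = 268 · (67 / 8978) = 2

Interpretation: for a small percentage change in X, the percentage change in Y is approximately 2.00 times as large.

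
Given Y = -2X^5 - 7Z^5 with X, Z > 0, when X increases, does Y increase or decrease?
Y decreases

Taking the partial derivative:
∂Y/∂X = -10X^4

∂Y/∂X = -10X^4 < 0 (assuming positive values)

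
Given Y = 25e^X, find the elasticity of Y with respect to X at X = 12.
Elasticity = 12

Elasticity = (dY/dX) · (X/Y)

dY/dX = 25·e^X
At X = 12: dY/dX = 25·e^12, Y = 25·e^12

Elasticity = (25·e^12) · (12 / (25·e^12)) = 12

Interpretation: for a small percentage change in X, the percentage change in Y is approximately 12.00 times as large.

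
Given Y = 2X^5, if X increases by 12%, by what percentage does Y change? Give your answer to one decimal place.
76.2%

For Y = 2X^5:
If X → X(1 + 0.12)
Then Y → Y · (1 + 0.12)^5
     ≈ Y · 1.7623

Percentage change = ((1 + 0.12)^5 − 1) × 100% ≈ 76.2%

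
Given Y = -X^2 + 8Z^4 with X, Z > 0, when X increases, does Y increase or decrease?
Y decreases

Taking the partial derivative:
∂Y/∂X = -2X

∂Y/∂X = -2X < 0 (assuming positive values)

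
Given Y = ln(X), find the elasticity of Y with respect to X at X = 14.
Elasticity = 1/ln(14) ≈ 0.3789

Elasticity = (dY/dX) · (X/Y)

dY/dX = 1/X
At X = 14: dY/dX = 1/14, Y = ln(14)

Elasticity = (1/14) · (14 / (ln(14))) = 1/ln(14) ≈ 0.3789

Interpretation: for a small percentage change in X, the percentage change in Y is approximately 0.38 times as large.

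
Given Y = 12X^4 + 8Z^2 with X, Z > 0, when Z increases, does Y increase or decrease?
Y increases

Taking the partial derivative:
∂Y/∂Z = 16Z

∂Y/∂Z = 16Z > 0 (assuming positive values)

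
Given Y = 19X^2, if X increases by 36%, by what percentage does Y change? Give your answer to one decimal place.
85.0%

For Y = 19X^2:
If X → X(1 + 0.36)
Then Y → Y · (1 + 0.36)^2
     = Y · 1.8496

Percentage change = ((1 + 0.36)^2 − 1) × 100% ≈ 85.0%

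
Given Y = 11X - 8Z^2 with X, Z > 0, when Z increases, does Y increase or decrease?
Y decreases

Taking the partial derivative:
∂Y/∂Z = -16Z

∂Y/∂Z = -16Z < 0 (assuming positive values)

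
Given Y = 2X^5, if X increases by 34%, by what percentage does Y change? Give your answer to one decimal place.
332.0%

For Y = 2X^5:
If X → X(1 + 0.34)
Then Y → Y · (1 + 0.34)^5
     ≈ Y · 4.3204

Percentage change = ((1 + 0.34)^5 − 1) × 100% ≈ 332.0%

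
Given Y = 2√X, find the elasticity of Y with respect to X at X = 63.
Elasticity = 1/2

Elasticity = (dY/dX) · (X/Y)

dY/dX = 1/√X
At X = 63: dY/dX = √7/21, Y = 6·√7

Elasticity = (√7/21) · (63 / (6·√7)) = 1/2

Interpretation: for a small percentage change in X, the percentage change in Y is approximately 0.50 times as large.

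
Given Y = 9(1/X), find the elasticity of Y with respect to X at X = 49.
Elasticity = -1

Elasticity = (dY/dX) · (X/Y)

dY/dX = -9/X²
At X = 49: dY/dX = -9/2401, Y = 9/49

Elasticity = (-9/2401) · (49 / (9/49)) = -1

Interpretation: for a small percentage change in X, the percentage change in Y is approximately -1.00 times as large.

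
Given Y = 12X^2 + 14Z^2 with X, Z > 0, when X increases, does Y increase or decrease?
Y increases

Taking the partial derivative:
∂Y/∂X = 24X

∂Y/∂X = 24X > 0 (assuming positive values)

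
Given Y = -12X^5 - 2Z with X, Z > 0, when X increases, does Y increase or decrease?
Y decreases

Taking the partial derivative:
∂Y/∂X = -60X^4

∂Y/∂X = -60X^4 < 0 (assuming positive values)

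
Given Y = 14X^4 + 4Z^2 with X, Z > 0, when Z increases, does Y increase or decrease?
Y increases

Taking the partial derivative:
∂Y/∂Z = 8Z

∂Y/∂Z = 8Z > 0 (assuming positive values)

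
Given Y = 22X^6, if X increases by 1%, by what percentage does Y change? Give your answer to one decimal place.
6.2%

For Y = 22X^6:
If X → X(1 + 0.01)
Then Y → Y · (1 + 0.01)^6
     ≈ Y · 1.0615

Percentage change = ((1 + 0.01)^6 − 1) × 100% ≈ 6.2%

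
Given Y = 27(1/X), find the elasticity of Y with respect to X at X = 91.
Elasticity = -1

Elasticity = (dY/dX) · (X/Y)

dY/dX = -27/X²
At X = 91: dY/dX = -27/8281, Y = 27/91

Elasticity = (-27/8281) · (91 / (27/91)) = -1

Interpretation: for a small percentage change in X, the percentage change in Y is approximately -1.00 times as large.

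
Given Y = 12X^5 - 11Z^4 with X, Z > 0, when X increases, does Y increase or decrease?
Y increases

Taking the partial derivative:
∂Y/∂X = 60X^4

∂Y/∂X = 60X^4 > 0 (assuming positive values)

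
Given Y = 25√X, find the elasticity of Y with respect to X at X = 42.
Elasticity = 1/2

Elasticity = (dY/dX) · (X/Y)

dY/dX = 25/(2·√X)
At X = 42: dY/dX = 25·√42/84, Y = 25·√42

Elasticity = (25·√42/84) · (42 / (25·√42)) = 1/2

Interpretation: for a small percentage change in X, the percentage change in Y is approximately 0.50 times as large.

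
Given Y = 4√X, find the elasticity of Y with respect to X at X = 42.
Elasticity = 1/2

Elasticity = (dY/dX) · (X/Y)

dY/dX = 2/√X
At X = 42: dY/dX = √42/21, Y = 4·√42

Elasticity = (√42/21) · (42 / (4·√42)) = 1/2

Interpretation: for a small percentage change in X, the percentage change in Y is approximately 0.50 times as large.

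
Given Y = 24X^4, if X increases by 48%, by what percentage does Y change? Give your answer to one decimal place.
379.8%

For Y = 24X^4:
If X → X(1 + 0.48)
Then Y → Y · (1 + 0.48)^4
     ≈ Y · 4.7979

Percentage change = ((1 + 0.48)^4 − 1) × 100% ≈ 379.8%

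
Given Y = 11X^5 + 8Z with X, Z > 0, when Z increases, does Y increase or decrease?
Y increases

Taking the partial derivative:
∂Y/∂Z = 8

∂Y/∂Z = 8 > 0 (assuming positive values)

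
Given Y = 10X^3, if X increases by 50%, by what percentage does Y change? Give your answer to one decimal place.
237.5%

For Y = 10X^3:
If X → X(1 + 0.5)
Then Y → Y · (1 + 0.5)^3
     = Y · 3.3750

Percentage change = ((1 + 0.5)^3 − 1) × 100% = 237.5%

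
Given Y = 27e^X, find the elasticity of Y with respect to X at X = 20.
Elasticity = 20

Elasticity = (dY/dX) · (X/Y)

dY/dX = 27·e^X
At X = 20: dY/dX = 27·e^20, Y = 27·e^20

Elasticity = (27·e^20) · (20 / (27·e^20)) = 20

Interpretation: for a small percentage change in X, the percentage change in Y is approximately 20.00 times as large.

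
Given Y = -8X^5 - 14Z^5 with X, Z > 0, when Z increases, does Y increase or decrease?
Y decreases

Taking the partial derivative:
∂Y/∂Z = -70Z^4

∂Y/∂Z = -70Z^4 < 0 (assuming positive values)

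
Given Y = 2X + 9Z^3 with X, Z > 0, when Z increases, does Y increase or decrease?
Y increases

Taking the partial derivative:
∂Y/∂Z = 27Z^2

∂Y/∂Z = 27Z^2 > 0 (assuming positive values)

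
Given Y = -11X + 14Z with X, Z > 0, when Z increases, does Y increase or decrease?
Y increases

Taking the partial derivative:
∂Y/∂Z = 14

∂Y/∂Z = 14 > 0 (assuming positive values)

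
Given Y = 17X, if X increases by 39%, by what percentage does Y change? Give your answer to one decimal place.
39.0%

For Y = 17X:
If X → X(1 + 0.39)
Then Y → Y · (1 + 0.39)^1
     = Y · 1.3900

Percentage change = ((1 + 0.39)^1 − 1) × 100% = 39.0%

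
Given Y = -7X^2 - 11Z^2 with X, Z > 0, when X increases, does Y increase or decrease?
Y decreases

Taking the partial derivative:
∂Y/∂X = -14X

∂Y/∂X = -14X < 0 (assuming positive values)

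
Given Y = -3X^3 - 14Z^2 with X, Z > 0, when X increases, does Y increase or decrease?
Y decreases

Taking the partial derivative:
∂Y/∂X = -9X^2

∂Y/∂X = -9X^2 < 0 (assuming positive values)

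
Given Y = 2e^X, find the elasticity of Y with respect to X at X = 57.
Elasticity = 57

Elasticity = (dY/dX) · (X/Y)

dY/dX = 2·e^X
At X = 57: dY/dX = 2·e^57, Y = 2·e^57

Elasticity = (2·e^57) · (57 / (2·e^57)) = 57

Interpretation: for a small percentage change in X, the percentage change in Y is approximately 57.00 times as large.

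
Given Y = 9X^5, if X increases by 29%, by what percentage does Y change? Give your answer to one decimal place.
257.2%

For Y = 9X^5:
If X → X(1 + 0.29)
Then Y → Y · (1 + 0.29)^5
     ≈ Y · 3.5723

Percentage change = ((1 + 0.29)^5 − 1) × 100% ≈ 257.2%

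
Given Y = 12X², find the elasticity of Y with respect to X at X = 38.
Elasticity = 2

Elasticity = (dY/dX) · (X/Y)

dY/dX = 24·X
At X = 38: dY/dX = 912, Y = 17328

Elasticity = 912 · (38 / 17328) = 2

Interpretation: for a small percentage change in X, the percentage change in Y is approximately 2.00 times as large.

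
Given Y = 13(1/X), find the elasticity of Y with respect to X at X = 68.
Elasticity = -1

Elasticity = (dY/dX) · (X/Y)

dY/dX = -13/X²
At X = 68: dY/dX = -13/4624, Y = 13/68

Elasticity = (-13/4624) · (68 / (13/68)) = -1

Interpretation: for a small percentage change in X, the percentage change in Y is approximately -1.00 times as large.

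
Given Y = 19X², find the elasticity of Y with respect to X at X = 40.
Elasticity = 2

Elasticity = (dY/dX) · (X/Y)

dY/dX = 38·X
At X = 40: dY/dX = 1520, Y = 30400

Elasticity = 1520 · (40 / 30400) = 2

Interpretation: for a small percentage change in X, the percentage change in Y is approximately 2.00 times as large.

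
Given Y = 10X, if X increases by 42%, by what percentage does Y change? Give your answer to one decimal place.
42.0%

For Y = 10X:
If X → X(1 + 0.42)
Then Y → Y · (1 + 0.42)^1
     = Y · 1.4200

Percentage change = ((1 + 0.42)^1 − 1) × 100% = 42.0%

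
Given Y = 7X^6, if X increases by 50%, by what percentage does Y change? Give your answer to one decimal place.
1039.1%

For Y = 7X^6:
If X → X(1 + 0.5)
Then Y → Y · (1 + 0.5)^6
     ≈ Y · 11.3906

Percentage change = ((1 + 0.5)^6 − 1) × 100% ≈ 1039.1%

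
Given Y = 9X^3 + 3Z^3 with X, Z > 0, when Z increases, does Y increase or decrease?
Y increases

Taking the partial derivative:
∂Y/∂Z = 9Z^2

∂Y/∂Z = 9Z^2 > 0 (assuming positive values)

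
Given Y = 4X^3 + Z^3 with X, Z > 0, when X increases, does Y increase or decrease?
Y increases

Taking the partial derivative:
∂Y/∂X = 12X^2

∂Y/∂X = 12X^2 > 0 (assuming positive values)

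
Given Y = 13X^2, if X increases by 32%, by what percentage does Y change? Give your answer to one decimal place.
74.2%

For Y = 13X^2:
If X → X(1 + 0.32)
Then Y → Y · (1 + 0.32)^2
     = Y · 1.7424

Percentage change = ((1 + 0.32)^2 − 1) × 100% ≈ 74.2%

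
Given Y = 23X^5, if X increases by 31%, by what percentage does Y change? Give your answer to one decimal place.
285.8%

For Y = 23X^5:
If X → X(1 + 0.31)
Then Y → Y · (1 + 0.31)^5
     ≈ Y · 3.8579

Percentage change = ((1 + 0.31)^5 − 1) × 100% ≈ 285.8%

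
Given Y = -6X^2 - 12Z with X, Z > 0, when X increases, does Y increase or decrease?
Y decreases

Taking the partial derivative:
∂Y/∂X = -12X

∂Y/∂X = -12X < 0 (assuming positive values)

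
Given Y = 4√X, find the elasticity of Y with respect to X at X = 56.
Elasticity = 1/2

Elasticity = (dY/dX) · (X/Y)

dY/dX = 2/√X
At X = 56: dY/dX = √14/14, Y = 8·√14

Elasticity = (√14/14) · (56 / (8·√14)) = 1/2

Interpretation: for a small percentage change in X, the percentage change in Y is approximately 0.50 times as large.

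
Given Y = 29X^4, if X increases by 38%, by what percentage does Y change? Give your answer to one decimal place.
262.7%

For Y = 29X^4:
If X → X(1 + 0.38)
Then Y → Y · (1 + 0.38)^4
     ≈ Y · 3.6267

Percentage change = ((1 + 0.38)^4 − 1) × 100% ≈ 262.7%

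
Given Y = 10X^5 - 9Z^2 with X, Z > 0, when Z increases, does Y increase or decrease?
Y decreases

Taking the partial derivative:
∂Y/∂Z = -18Z

∂Y/∂Z = -18Z < 0 (assuming positive values)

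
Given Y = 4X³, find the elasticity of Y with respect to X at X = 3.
Elasticity = 3

Elasticity = (dY/dX) · (X/Y)

dY/dX = 12·X²
At X = 3: dY/dX = 108, Y = 108

Elasticity = 108 · (3 / 108) = 3

Interpretation: for a small percentage change in X, the percentage change in Y is approximately 3.00 times as large.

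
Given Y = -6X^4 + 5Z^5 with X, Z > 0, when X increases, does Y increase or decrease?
Y decreases

Taking the partial derivative:
∂Y/∂X = -24X^3

∂Y/∂X = -24X^3 < 0 (assuming positive values)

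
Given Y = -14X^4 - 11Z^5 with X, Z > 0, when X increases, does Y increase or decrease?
Y decreases

Taking the partial derivative:
∂Y/∂X = -56X^3

∂Y/∂X = -56X^3 < 0 (assuming positive values)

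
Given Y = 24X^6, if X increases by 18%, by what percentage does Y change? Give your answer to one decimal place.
170.0%

For Y = 24X^6:
If X → X(1 + 0.18)
Then Y → Y · (1 + 0.18)^6
     ≈ Y · 2.6996

Percentage change = ((1 + 0.18)^6 − 1) × 100% ≈ 170.0%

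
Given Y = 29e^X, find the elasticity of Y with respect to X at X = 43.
Elasticity = 43

Elasticity = (dY/dX) · (X/Y)

dY/dX = 29·e^X
At X = 43: dY/dX = 29·e^43, Y = 29·e^43

Elasticity = (29·e^43) · (43 / (29·e^43)) = 43

Interpretation: for a small percentage change in X, the percentage change in Y is approximately 43.00 times as large.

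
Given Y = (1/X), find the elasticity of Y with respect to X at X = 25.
Elasticity = -1

Elasticity = (dY/dX) · (X/Y)

dY/dX = -1/X²
At X = 25: dY/dX = -1/625, Y = 1/25

Elasticity = (-1/625) · (25 / (1/25)) = -1

Interpretation: for a small percentage change in X, the percentage change in Y is approximately -1.00 times as large.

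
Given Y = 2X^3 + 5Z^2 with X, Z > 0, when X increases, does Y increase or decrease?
Y increases

Taking the partial derivative:
∂Y/∂X = 6X^2

∂Y/∂X = 6X^2 > 0 (assuming positive values)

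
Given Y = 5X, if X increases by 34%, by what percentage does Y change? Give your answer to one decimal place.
34.0%

For Y = 5X:
If X → X(1 + 0.34)
Then Y → Y · (1 + 0.34)^1
     = Y · 1.3400

Percentage change = ((1 + 0.34)^1 − 1) × 100% = 34.0%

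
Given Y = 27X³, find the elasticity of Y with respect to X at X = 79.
Elasticity = 3

Elasticity = (dY/dX) · (X/Y)

dY/dX = 81·X²
At X = 79: dY/dX = 505521, Y = 13312053

Elasticity = 505521 · (79 / 13312053) = 3

Interpretation: for a small percentage change in X, the percentage change in Y is approximately 3.00 times as large.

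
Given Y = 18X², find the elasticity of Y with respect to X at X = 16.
Elasticity = 2

Elasticity = (dY/dX) · (X/Y)

dY/dX = 36·X
At X = 16: dY/dX = 576, Y = 4608

Elasticity = 576 · (16 / 4608) = 2

Interpretation: for a small percentage change in X, the percentage change in Y is approximately 2.00 times as large.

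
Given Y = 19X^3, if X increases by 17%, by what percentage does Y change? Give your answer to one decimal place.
60.2%

For Y = 19X^3:
If X → X(1 + 0.17)
Then Y → Y · (1 + 0.17)^3
     ≈ Y · 1.6016

Percentage change = ((1 + 0.17)^3 − 1) × 100% ≈ 60.2%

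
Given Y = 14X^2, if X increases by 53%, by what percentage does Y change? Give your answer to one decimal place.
134.1%

For Y = 14X^2:
If X → X(1 + 0.53)
Then Y → Y · (1 + 0.53)^2
     = Y · 2.3409

Percentage change = ((1 + 0.53)^2 − 1) × 100% ≈ 134.1%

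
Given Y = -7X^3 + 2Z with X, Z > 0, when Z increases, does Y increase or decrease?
Y increases

Taking the partial derivative:
∂Y/∂Z = 2

∂Y/∂Z = 2 > 0 (assuming positive values)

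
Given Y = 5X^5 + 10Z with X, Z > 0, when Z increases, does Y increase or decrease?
Y increases

Taking the partial derivative:
∂Y/∂Z = 10

∂Y/∂Z = 10 > 0 (assuming positive values)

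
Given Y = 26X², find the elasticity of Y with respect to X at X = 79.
Elasticity = 2

Elasticity = (dY/dX) · (X/Y)

dY/dX = 52·X
At X = 79: dY/dX = 4108, Y = 162266

Elasticity = 4108 · (79 / 162266) = 2

Interpretation: for a small percentage change in X, the percentage change in Y is approximately 2.00 times as large.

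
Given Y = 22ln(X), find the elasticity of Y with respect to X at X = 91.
Elasticity = 1/ln(91) ≈ 0.2217

Elasticity = (dY/dX) · (X/Y)

dY/dX = 22/X
At X = 91: dY/dX = 22/91, Y = 22·ln(91)

Elasticity = (22/91) · (91 / (22·ln(91))) = 1/ln(91) ≈ 0.2217

Interpretation: for a small percentage change in X, the percentage change in Y is approximately 0.22 times as large.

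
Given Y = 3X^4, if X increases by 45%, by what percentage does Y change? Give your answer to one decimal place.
342.1%

For Y = 3X^4:
If X → X(1 + 0.45)
Then Y → Y · (1 + 0.45)^4
     ≈ Y · 4.4205

Percentage change = ((1 + 0.45)^4 − 1) × 100% ≈ 342.1%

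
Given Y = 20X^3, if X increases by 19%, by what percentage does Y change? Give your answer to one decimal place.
68.5%

For Y = 20X^3:
If X → X(1 + 0.19)
Then Y → Y · (1 + 0.19)^3
     ≈ Y · 1.6852

Percentage change = ((1 + 0.19)^3 − 1) × 100% ≈ 68.5%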